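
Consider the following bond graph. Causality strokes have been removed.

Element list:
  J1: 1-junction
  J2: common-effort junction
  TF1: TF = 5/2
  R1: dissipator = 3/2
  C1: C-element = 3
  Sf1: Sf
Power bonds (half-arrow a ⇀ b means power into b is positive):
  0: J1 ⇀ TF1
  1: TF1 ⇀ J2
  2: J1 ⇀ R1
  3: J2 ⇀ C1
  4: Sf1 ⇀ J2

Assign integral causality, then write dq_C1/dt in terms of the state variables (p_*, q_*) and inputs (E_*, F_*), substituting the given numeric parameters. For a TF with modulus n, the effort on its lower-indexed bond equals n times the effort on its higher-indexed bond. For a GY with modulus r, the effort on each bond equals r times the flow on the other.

dq_C1/dt = F_Sf1 - 25*q_C1/18

b4 →Sf1  (Sf1: flow source, stroke at near end)
b3 →J2  (prefer integral on C1)
b1 →TF1  (common-e at J2 fixed by 3)
b0 →J1  (TF1: transformer flips bond 1)
b2 →R1  (J1 needs exactly one f-in)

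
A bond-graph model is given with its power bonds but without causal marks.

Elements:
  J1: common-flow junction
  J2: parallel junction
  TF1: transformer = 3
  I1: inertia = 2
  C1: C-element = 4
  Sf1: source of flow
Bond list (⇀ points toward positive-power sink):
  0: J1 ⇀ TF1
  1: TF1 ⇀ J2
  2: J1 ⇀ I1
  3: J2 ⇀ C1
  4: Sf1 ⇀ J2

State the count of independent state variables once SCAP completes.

#4 stroke at Sf1  (Sf1: flow source, stroke at near end)
#2 stroke at I1  (prefer integral on I1)
#0 stroke at J1  (1-jn J1 has f-setter on 2)
#1 stroke at TF1  (TF TF1: opposite of bond 0)
#3 stroke at J2  (J2 needs exactly one e-in)

2  (C1, I1 all integral)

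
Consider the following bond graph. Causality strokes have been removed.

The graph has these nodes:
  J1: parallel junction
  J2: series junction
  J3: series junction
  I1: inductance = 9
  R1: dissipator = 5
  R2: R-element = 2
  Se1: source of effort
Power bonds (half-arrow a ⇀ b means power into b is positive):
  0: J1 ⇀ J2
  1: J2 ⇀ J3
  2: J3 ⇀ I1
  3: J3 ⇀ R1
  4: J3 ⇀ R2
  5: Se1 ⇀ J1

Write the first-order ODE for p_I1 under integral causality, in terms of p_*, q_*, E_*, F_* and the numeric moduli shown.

β5 |J1  (Se1: effort source, stroke at far end)
β0 |J2  (0-jn J1 has e-setter on 5)
β1 |J3  (only one flow-in slot at J2)
β2 |I1  (I1: I, integral causality)
β3 |J3  (1-jn J3 has f-setter on 2)
β4 |J3  (1-jn J3 has f-setter on 2)

dp_I1/dt = E_Se1 - 7*p_I1/9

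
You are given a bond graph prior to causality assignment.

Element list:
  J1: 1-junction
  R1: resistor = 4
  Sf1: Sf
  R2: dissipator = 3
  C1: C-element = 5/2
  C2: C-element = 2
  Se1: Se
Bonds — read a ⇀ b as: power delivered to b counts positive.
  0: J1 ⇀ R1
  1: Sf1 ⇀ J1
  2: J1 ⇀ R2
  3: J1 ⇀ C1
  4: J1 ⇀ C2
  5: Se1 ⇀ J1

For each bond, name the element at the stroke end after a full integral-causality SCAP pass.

b0 |J1
b1 |Sf1
b2 |J1
b3 |J1
b4 |J1
b5 |J1

bond 1 →Sf1  (Sf1 (Sf) sets flow on bond)
bond 5 →J1  (Se1 fixes effort; stroke away)
bond 0 →J1  (J1 flow already set via bond 1)
bond 2 →J1  (1-jn J1 has f-setter on 1)
bond 3 →J1  (common-f at J1 fixed by 1)
bond 4 →J1  (J1 flow already set via bond 1)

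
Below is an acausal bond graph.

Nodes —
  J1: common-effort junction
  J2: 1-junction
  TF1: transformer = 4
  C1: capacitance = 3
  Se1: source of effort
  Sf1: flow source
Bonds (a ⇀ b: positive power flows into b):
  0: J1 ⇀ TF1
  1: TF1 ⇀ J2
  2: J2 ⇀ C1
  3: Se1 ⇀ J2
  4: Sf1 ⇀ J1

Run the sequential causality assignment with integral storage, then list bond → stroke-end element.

β3 →J2  (source Se1 imposes e)
β4 →Sf1  (Sf1 (Sf) sets flow on bond)
β0 →J1  (closing 0-jn rule on J1)
β1 →TF1  (TF1 one-in-one-out from 0)
β2 →J2  (J2 flow already set via bond 1)

#0 →J1
#1 →TF1
#2 →J2
#3 →J2
#4 →Sf1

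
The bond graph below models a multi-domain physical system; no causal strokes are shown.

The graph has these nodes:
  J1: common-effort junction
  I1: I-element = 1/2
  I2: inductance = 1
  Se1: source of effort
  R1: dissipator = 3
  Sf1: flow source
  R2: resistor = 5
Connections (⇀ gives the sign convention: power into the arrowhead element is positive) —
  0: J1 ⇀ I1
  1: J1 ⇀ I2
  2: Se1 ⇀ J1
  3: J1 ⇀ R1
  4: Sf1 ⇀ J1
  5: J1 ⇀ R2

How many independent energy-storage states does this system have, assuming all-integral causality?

bond 2 stroke at J1  (source Se1 imposes e)
bond 4 stroke at Sf1  (Sf1 fixes flow; stroke at Sf1)
bond 0 stroke at I1  (J1 effort already set via bond 2)
bond 1 stroke at I2  (J1 effort already set via bond 2)
bond 3 stroke at R1  (0-jn J1 has e-setter on 2)
bond 5 stroke at R2  (0-jn J1 has e-setter on 2)

2  (I1, I2 all integral)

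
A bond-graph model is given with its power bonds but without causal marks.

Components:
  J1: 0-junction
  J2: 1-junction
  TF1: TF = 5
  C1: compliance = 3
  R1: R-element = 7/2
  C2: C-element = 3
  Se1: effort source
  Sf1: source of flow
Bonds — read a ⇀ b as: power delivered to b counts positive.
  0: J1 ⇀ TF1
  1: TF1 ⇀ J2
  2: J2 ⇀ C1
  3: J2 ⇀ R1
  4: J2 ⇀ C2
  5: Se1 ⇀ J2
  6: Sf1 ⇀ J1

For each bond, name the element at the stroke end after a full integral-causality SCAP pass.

β0 stroke→J1
β1 stroke→TF1
β2 stroke→J2
β3 stroke→J2
β4 stroke→J2
β5 stroke→J2
β6 stroke→Sf1

#5 stroke at J2  (Se1 fixes effort; stroke away)
#6 stroke at Sf1  (Sf1 fixes flow; stroke at Sf1)
#0 stroke at J1  (closing 0-jn rule on J1)
#1 stroke at TF1  (TF1 one-in-one-out from 0)
#2 stroke at J2  (J2 flow already set via bond 1)
#3 stroke at J2  (1-jn J2 has f-setter on 1)
#4 stroke at J2  (1-jn J2 has f-setter on 1)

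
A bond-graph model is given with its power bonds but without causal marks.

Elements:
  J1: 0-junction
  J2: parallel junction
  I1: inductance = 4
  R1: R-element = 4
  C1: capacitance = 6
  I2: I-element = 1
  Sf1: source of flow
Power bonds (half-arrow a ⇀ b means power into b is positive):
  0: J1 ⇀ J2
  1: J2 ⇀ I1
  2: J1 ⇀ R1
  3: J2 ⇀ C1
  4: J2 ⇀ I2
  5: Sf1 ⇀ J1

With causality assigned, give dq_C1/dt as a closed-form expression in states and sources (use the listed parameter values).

b5 |Sf1  (Sf1 (Sf) sets flow on bond)
b1 |I1  (prefer integral on I1)
b3 |J2  (prefer integral on C1)
b0 |J1  (common-e at J2 fixed by 3)
b4 |I2  (common-e at J2 fixed by 3)
b2 |R1  (common-e at J1 fixed by 0)

dq_C1/dt = F_Sf1 - p_I1/4 - p_I2 - q_C1/24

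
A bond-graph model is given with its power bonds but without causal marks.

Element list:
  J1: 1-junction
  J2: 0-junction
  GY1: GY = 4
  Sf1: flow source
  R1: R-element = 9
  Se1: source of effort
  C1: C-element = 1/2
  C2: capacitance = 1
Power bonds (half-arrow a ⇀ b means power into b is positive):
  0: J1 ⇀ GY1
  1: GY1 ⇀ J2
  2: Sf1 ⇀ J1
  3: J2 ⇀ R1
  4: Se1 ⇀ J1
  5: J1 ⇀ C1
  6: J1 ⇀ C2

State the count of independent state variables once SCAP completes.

2  (C1, C2 all integral)

β2 →Sf1  (Sf1 (Sf) sets flow on bond)
β4 →J1  (Se1 fixes effort; stroke away)
β0 →J1  (common-f at J1 fixed by 2)
β5 →J1  (common-f at J1 fixed by 2)
β6 →J1  (J1 flow already set via bond 2)
β1 →J2  (through GY1, causality inverts; strokes same side of GY1)
β3 →R1  (common-e at J2 fixed by 1)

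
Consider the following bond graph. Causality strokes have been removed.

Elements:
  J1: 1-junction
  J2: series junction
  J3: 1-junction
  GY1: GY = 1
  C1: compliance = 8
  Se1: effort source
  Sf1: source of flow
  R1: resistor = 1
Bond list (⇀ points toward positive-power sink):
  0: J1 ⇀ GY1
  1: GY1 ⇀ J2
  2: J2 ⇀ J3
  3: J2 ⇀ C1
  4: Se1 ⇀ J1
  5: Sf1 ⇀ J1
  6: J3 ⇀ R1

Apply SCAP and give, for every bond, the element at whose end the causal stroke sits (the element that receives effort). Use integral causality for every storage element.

β0 stroke at J1
β1 stroke at J2
β2 stroke at J3
β3 stroke at J2
β4 stroke at J1
β5 stroke at Sf1
β6 stroke at R1

bond 4 →J1  (Se1: effort source, stroke at far end)
bond 5 →Sf1  (Sf1: flow source, stroke at near end)
bond 0 →J1  (common-f at J1 fixed by 5)
bond 1 →J2  (through GY1, causality inverts; strokes same side of GY1)
bond 3 →J2  (C1 integral (e out))
bond 2 →J3  (J2 needs exactly one f-in)
bond 6 →R1  (closing 1-jn rule on J3)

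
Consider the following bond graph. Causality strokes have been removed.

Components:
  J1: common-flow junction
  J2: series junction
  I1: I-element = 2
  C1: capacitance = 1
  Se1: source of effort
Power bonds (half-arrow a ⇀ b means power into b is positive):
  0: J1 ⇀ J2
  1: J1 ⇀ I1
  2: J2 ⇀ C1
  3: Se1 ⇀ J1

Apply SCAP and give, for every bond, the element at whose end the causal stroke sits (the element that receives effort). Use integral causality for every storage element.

β0 |J1
β1 |I1
β2 |J2
β3 |J1

bond 3 |J1  (Se1 fixes effort; stroke away)
bond 1 |I1  (I1: I, integral causality)
bond 0 |J1  (J1 flow already set via bond 1)
bond 2 |J2  (J2 flow already set via bond 0)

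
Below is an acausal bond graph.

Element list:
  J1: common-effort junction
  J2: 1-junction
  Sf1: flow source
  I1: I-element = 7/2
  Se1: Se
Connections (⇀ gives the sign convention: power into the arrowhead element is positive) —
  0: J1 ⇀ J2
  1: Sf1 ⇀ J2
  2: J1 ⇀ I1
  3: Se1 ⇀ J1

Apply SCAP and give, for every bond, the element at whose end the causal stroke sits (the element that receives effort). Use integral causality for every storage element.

b0 →J2
b1 →Sf1
b2 →I1
b3 →J1

b1 →Sf1  (source Sf1 imposes f)
b3 →J1  (Se1: effort source, stroke at far end)
b0 →J2  (J1 effort already set via bond 3)
b2 →I1  (J1: bond 3 brought effort, rest push out)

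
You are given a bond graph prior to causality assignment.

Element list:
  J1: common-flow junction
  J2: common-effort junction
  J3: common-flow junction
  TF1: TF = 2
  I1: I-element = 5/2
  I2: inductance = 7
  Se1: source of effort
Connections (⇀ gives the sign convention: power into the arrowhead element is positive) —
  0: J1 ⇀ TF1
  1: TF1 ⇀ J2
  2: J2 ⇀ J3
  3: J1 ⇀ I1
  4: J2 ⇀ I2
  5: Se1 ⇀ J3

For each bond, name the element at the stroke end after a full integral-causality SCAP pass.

bond 5 |J3  (source Se1 imposes e)
bond 2 |J2  (J3: last free bond brings flow in)
bond 1 |TF1  (common-e at J2 fixed by 2)
bond 4 |I2  (J2 effort already set via bond 2)
bond 0 |J1  (TF TF1: opposite of bond 1)
bond 3 |I1  (J1 needs exactly one f-in)

b0 stroke at J1
b1 stroke at TF1
b2 stroke at J2
b3 stroke at I1
b4 stroke at I2
b5 stroke at J3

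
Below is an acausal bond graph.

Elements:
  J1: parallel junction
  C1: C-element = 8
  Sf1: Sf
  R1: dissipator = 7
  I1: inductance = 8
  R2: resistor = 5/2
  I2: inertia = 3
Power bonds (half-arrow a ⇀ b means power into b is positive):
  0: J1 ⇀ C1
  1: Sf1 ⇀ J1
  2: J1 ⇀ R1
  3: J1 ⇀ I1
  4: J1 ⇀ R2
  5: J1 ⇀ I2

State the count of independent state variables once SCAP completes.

3  (C1, I1, I2 all integral)

b1 stroke at Sf1  (source Sf1 imposes f)
b0 stroke at J1  (C1 outputs effort q/C1)
b2 stroke at R1  (0-jn J1 has e-setter on 0)
b3 stroke at I1  (J1 effort already set via bond 0)
b4 stroke at R2  (common-e at J1 fixed by 0)
b5 stroke at I2  (0-jn J1 has e-setter on 0)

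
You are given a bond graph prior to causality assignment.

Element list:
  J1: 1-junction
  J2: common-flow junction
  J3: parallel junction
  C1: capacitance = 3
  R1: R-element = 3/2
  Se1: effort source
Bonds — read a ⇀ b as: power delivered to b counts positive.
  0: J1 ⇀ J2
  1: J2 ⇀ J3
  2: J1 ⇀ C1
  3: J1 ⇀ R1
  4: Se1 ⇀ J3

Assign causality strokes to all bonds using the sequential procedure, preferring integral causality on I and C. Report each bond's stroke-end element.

bond 0 →J1
bond 1 →J2
bond 2 →J1
bond 3 →R1
bond 4 →J3

bond 4 stroke→J3  (Se1 (Se) sets effort on bond)
bond 1 stroke→J2  (J3: bond 4 brought effort, rest push out)
bond 0 stroke→J1  (closing 1-jn rule on J2)
bond 2 stroke→J1  (C1: C, integral causality)
bond 3 stroke→R1  (only one flow-in slot at J1)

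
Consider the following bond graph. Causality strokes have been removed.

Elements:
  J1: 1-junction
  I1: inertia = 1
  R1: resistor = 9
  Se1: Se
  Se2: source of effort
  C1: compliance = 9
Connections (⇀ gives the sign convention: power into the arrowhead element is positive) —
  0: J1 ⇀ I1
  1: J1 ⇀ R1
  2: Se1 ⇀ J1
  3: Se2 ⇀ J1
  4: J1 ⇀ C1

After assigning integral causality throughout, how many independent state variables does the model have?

bond 2 stroke at J1  (Se1 fixes effort; stroke away)
bond 3 stroke at J1  (source Se2 imposes e)
bond 0 stroke at I1  (prefer integral on I1)
bond 1 stroke at J1  (1-jn J1 has f-setter on 0)
bond 4 stroke at J1  (J1: bond 0 brought flow, rest push out)

2  (C1, I1 all integral)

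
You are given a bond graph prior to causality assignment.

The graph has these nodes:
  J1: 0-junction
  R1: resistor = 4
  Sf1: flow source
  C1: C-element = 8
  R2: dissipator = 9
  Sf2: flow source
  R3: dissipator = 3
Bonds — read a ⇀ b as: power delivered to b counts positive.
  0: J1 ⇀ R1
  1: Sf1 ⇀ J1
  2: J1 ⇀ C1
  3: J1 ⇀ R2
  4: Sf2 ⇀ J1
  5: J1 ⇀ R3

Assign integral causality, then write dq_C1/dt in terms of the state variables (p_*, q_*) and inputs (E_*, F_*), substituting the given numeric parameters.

dq_C1/dt = F_Sf1 + F_Sf2 - 25*q_C1/288

#1 →Sf1  (source Sf1 imposes f)
#4 →Sf2  (Sf2 (Sf) sets flow on bond)
#2 →J1  (prefer integral on C1)
#0 →R1  (J1: bond 2 brought effort, rest push out)
#3 →R2  (common-e at J1 fixed by 2)
#5 →R3  (0-jn J1 has e-setter on 2)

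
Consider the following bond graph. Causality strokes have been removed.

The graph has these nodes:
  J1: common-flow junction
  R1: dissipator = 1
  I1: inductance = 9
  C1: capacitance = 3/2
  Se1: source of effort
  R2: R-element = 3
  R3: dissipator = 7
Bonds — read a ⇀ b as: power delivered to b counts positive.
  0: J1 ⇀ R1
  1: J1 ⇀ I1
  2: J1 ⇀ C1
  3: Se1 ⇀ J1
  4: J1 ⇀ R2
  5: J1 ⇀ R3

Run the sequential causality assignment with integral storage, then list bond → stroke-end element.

β0 stroke at J1
β1 stroke at I1
β2 stroke at J1
β3 stroke at J1
β4 stroke at J1
β5 stroke at J1

bond 3 stroke→J1  (Se1: effort source, stroke at far end)
bond 1 stroke→I1  (I1 integral (f out))
bond 0 stroke→J1  (J1: bond 1 brought flow, rest push out)
bond 2 stroke→J1  (1-jn J1 has f-setter on 1)
bond 4 stroke→J1  (1-jn J1 has f-setter on 1)
bond 5 stroke→J1  (J1: bond 1 brought flow, rest push out)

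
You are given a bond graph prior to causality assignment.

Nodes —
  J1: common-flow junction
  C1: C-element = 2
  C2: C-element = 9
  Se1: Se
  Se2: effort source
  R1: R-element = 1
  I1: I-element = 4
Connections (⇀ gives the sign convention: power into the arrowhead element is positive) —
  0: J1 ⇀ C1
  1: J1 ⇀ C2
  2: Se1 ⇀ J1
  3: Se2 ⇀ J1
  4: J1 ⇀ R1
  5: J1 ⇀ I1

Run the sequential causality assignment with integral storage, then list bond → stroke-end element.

β2 stroke at J1  (Se1 fixes effort; stroke away)
β3 stroke at J1  (source Se2 imposes e)
β0 stroke at J1  (prefer integral on C1)
β1 stroke at J1  (prefer integral on C2)
β5 stroke at I1  (I1 integral (f out))
β4 stroke at J1  (J1: bond 5 brought flow, rest push out)

bond 0 |J1
bond 1 |J1
bond 2 |J1
bond 3 |J1
bond 4 |J1
bond 5 |I1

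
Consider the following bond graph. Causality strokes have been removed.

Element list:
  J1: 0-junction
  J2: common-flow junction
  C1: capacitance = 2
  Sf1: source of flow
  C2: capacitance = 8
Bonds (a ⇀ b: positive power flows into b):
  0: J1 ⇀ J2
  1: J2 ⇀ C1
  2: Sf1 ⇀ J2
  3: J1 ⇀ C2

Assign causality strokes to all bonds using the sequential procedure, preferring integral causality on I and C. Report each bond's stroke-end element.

#0 stroke at J2
#1 stroke at J2
#2 stroke at Sf1
#3 stroke at J1

bond 2 →Sf1  (Sf1 (Sf) sets flow on bond)
bond 0 →J2  (J2 flow already set via bond 2)
bond 1 →J2  (J2 flow already set via bond 2)
bond 3 →J1  (J1: last free bond brings effort in)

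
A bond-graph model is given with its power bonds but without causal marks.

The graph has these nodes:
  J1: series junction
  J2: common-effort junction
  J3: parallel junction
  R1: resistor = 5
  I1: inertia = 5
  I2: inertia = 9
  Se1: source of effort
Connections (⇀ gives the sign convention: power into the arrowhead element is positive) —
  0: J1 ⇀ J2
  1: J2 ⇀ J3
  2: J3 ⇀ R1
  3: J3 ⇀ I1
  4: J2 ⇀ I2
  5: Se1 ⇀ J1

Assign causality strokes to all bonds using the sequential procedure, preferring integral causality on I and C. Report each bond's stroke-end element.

b5 stroke→J1  (Se1: effort source, stroke at far end)
b0 stroke→J2  (J1: last free bond brings flow in)
b1 stroke→J3  (J2: bond 0 brought effort, rest push out)
b4 stroke→I2  (common-e at J2 fixed by 0)
b2 stroke→R1  (J3: bond 1 brought effort, rest push out)
b3 stroke→I1  (J3 effort already set via bond 1)

β0 stroke at J2
β1 stroke at J3
β2 stroke at R1
β3 stroke at I1
β4 stroke at I2
β5 stroke at J1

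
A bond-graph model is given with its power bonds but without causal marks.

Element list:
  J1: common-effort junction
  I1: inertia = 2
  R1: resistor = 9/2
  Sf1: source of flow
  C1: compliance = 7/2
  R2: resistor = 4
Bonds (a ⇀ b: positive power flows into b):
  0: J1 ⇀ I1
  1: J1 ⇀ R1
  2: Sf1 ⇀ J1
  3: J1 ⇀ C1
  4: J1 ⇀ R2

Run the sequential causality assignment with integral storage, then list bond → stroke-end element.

β0 stroke→I1
β1 stroke→R1
β2 stroke→Sf1
β3 stroke→J1
β4 stroke→R2

bond 2 →Sf1  (source Sf1 imposes f)
bond 0 →I1  (I1: I, integral causality)
bond 3 →J1  (C1 outputs effort q/C1)
bond 1 →R1  (J1: bond 3 brought effort, rest push out)
bond 4 →R2  (common-e at J1 fixed by 3)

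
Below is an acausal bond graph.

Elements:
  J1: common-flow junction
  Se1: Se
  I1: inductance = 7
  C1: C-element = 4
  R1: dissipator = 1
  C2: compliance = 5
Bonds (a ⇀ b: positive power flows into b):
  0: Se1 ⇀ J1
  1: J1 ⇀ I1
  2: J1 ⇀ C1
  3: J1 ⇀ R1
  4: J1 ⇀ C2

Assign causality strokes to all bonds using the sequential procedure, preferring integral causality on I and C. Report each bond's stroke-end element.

bond 0 →J1
bond 1 →I1
bond 2 →J1
bond 3 →J1
bond 4 →J1

β0 |J1  (source Se1 imposes e)
β1 |I1  (I1 integral (f out))
β2 |J1  (J1: bond 1 brought flow, rest push out)
β3 |J1  (common-f at J1 fixed by 1)
β4 |J1  (J1 flow already set via bond 1)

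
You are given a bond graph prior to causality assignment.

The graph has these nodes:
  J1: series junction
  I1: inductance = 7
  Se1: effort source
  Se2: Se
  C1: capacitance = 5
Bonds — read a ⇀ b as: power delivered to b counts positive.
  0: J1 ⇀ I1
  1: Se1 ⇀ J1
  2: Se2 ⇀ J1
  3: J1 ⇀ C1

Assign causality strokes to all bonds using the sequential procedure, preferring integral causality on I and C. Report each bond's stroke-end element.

β1 stroke→J1  (source Se1 imposes e)
β2 stroke→J1  (source Se2 imposes e)
β0 stroke→I1  (I1 outputs flow p/I1)
β3 stroke→J1  (1-jn J1 has f-setter on 0)

β0 →I1
β1 →J1
β2 →J1
β3 →J1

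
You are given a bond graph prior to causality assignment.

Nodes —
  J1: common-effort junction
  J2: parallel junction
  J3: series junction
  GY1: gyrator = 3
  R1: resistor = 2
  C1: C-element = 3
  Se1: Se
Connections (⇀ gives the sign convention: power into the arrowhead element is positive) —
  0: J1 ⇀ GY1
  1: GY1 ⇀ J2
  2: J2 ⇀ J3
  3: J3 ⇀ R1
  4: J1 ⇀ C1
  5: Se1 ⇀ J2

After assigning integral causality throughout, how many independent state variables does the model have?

#5 stroke at J2  (Se1 (Se) sets effort on bond)
#1 stroke at GY1  (0-jn J2 has e-setter on 5)
#2 stroke at J3  (0-jn J2 has e-setter on 5)
#3 stroke at R1  (closing 1-jn rule on J3)
#0 stroke at GY1  (through GY1, causality inverts; strokes same side of GY1)
#4 stroke at J1  (closing 0-jn rule on J1)

1  (C1 all integral)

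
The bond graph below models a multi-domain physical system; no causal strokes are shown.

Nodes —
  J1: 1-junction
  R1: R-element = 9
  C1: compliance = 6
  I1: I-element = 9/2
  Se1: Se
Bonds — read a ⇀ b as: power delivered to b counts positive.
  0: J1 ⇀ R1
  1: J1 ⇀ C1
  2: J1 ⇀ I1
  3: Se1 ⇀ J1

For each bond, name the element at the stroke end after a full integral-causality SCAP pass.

#3 →J1  (Se1 fixes effort; stroke away)
#1 →J1  (C1 outputs effort q/C1)
#2 →I1  (I1 outputs flow p/I1)
#0 →J1  (J1 flow already set via bond 2)

#0 →J1
#1 →J1
#2 →I1
#3 →J1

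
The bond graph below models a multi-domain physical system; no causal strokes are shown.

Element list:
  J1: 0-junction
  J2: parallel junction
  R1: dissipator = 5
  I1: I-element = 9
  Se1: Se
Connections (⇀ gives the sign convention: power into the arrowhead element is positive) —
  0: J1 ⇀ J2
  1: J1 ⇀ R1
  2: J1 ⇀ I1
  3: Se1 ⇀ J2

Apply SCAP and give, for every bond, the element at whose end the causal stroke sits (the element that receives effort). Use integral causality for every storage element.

#3 |J2  (Se1 fixes effort; stroke away)
#0 |J1  (J2 effort already set via bond 3)
#1 |R1  (0-jn J1 has e-setter on 0)
#2 |I1  (0-jn J1 has e-setter on 0)

#0 stroke→J1
#1 stroke→R1
#2 stroke→I1
#3 stroke→J2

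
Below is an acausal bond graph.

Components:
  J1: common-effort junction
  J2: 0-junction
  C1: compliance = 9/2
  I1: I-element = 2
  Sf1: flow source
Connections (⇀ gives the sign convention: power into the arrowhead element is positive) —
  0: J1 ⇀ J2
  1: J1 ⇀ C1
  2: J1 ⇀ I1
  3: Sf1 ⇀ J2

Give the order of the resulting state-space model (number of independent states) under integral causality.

bond 3 stroke at Sf1  (Sf1 (Sf) sets flow on bond)
bond 0 stroke at J2  (J2 needs exactly one e-in)
bond 1 stroke at J1  (prefer integral on C1)
bond 2 stroke at I1  (J1: bond 1 brought effort, rest push out)

2  (C1, I1 all integral)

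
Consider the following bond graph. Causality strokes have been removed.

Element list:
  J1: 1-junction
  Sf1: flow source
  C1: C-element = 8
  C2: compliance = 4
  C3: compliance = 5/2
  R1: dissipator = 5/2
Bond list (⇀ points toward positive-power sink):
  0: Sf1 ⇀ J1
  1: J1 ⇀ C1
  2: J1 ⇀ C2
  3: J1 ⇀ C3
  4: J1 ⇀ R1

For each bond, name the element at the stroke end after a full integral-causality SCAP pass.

#0 stroke→Sf1  (Sf1: flow source, stroke at near end)
#1 stroke→J1  (1-jn J1 has f-setter on 0)
#2 stroke→J1  (J1: bond 0 brought flow, rest push out)
#3 stroke→J1  (1-jn J1 has f-setter on 0)
#4 stroke→J1  (J1: bond 0 brought flow, rest push out)

bond 0 |Sf1
bond 1 |J1
bond 2 |J1
bond 3 |J1
bond 4 |J1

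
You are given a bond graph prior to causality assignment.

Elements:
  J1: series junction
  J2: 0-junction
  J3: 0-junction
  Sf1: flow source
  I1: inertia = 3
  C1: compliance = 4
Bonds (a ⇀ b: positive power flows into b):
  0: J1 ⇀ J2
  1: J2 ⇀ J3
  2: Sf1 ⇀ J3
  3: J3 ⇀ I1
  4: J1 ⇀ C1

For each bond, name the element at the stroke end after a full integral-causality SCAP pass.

#0 stroke at J2
#1 stroke at J3
#2 stroke at Sf1
#3 stroke at I1
#4 stroke at J1

bond 2 stroke at Sf1  (Sf1 fixes flow; stroke at Sf1)
bond 3 stroke at I1  (I1 outputs flow p/I1)
bond 1 stroke at J3  (closing 0-jn rule on J3)
bond 0 stroke at J2  (only one effort-in slot at J2)
bond 4 stroke at J1  (J1 flow already set via bond 0)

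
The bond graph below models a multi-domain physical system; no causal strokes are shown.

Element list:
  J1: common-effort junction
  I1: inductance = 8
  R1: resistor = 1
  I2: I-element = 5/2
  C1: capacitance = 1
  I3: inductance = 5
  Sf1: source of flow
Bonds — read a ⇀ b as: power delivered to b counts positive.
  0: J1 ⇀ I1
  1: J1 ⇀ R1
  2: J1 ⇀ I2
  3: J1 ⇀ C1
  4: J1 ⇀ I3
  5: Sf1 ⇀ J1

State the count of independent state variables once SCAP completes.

β5 stroke→Sf1  (Sf1 (Sf) sets flow on bond)
β0 stroke→I1  (prefer integral on I1)
β2 stroke→I2  (prefer integral on I2)
β3 stroke→J1  (C1 integral (e out))
β1 stroke→R1  (common-e at J1 fixed by 3)
β4 stroke→I3  (0-jn J1 has e-setter on 3)

4  (C1, I1, I2, I3 all integral)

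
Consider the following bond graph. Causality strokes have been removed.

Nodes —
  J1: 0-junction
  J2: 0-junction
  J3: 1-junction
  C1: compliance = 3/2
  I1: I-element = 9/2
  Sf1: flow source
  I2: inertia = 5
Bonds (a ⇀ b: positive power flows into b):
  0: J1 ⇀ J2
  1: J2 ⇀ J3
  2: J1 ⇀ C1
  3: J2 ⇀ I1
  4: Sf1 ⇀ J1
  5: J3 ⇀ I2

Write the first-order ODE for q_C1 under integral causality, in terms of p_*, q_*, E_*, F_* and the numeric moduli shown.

#4 →Sf1  (Sf1: flow source, stroke at near end)
#2 →J1  (C1 integral (e out))
#0 →J2  (common-e at J1 fixed by 2)
#1 →J3  (common-e at J2 fixed by 0)
#3 →I1  (J2 effort already set via bond 0)
#5 →I2  (J3: last free bond brings flow in)

dq_C1/dt = F_Sf1 - 2*p_I1/9 - p_I2/5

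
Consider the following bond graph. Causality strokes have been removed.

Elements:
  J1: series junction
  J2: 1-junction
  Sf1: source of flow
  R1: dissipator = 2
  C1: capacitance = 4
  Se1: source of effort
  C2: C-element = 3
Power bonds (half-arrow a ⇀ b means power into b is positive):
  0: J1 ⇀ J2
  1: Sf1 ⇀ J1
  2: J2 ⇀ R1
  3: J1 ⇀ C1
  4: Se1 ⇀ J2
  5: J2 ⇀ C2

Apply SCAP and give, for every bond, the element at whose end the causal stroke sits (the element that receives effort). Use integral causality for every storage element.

bond 1 stroke→Sf1  (Sf1 fixes flow; stroke at Sf1)
bond 4 stroke→J2  (source Se1 imposes e)
bond 0 stroke→J1  (1-jn J1 has f-setter on 1)
bond 3 stroke→J1  (J1: bond 1 brought flow, rest push out)
bond 2 stroke→J2  (J2 flow already set via bond 0)
bond 5 stroke→J2  (1-jn J2 has f-setter on 0)

bond 0 →J1
bond 1 →Sf1
bond 2 →J2
bond 3 →J1
bond 4 →J2
bond 5 →J2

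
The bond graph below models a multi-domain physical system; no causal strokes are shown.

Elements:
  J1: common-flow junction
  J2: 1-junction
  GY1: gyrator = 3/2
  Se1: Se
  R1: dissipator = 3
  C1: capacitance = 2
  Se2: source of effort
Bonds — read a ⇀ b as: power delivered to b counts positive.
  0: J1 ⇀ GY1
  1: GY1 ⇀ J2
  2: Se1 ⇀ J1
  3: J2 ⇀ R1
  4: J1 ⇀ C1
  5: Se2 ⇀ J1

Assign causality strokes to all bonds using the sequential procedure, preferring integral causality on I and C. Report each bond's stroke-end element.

#0 stroke→GY1
#1 stroke→GY1
#2 stroke→J1
#3 stroke→J2
#4 stroke→J1
#5 stroke→J1

#2 stroke→J1  (Se1 fixes effort; stroke away)
#5 stroke→J1  (Se2: effort source, stroke at far end)
#4 stroke→J1  (C1: C, integral causality)
#0 stroke→GY1  (only one flow-in slot at J1)
#1 stroke→GY1  (through GY1, causality inverts; strokes same side of GY1)
#3 stroke→J2  (1-jn J2 has f-setter on 1)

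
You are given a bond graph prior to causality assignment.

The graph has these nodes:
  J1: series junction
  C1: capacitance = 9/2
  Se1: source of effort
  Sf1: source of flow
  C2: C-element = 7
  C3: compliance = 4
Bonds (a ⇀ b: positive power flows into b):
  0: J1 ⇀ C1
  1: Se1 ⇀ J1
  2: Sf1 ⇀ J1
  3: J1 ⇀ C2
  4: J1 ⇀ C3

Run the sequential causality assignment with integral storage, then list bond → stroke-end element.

b0 |J1
b1 |J1
b2 |Sf1
b3 |J1
b4 |J1

bond 1 stroke→J1  (Se1: effort source, stroke at far end)
bond 2 stroke→Sf1  (Sf1 (Sf) sets flow on bond)
bond 0 stroke→J1  (J1: bond 2 brought flow, rest push out)
bond 3 stroke→J1  (J1: bond 2 brought flow, rest push out)
bond 4 stroke→J1  (common-f at J1 fixed by 2)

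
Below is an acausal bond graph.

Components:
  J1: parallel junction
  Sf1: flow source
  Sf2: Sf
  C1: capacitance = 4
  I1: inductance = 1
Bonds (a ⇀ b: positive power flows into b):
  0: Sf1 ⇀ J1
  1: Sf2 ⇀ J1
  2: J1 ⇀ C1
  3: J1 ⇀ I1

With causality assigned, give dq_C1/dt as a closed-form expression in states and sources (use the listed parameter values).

β0 |Sf1  (Sf1: flow source, stroke at near end)
β1 |Sf2  (Sf2 fixes flow; stroke at Sf2)
β2 |J1  (C1 integral (e out))
β3 |I1  (0-jn J1 has e-setter on 2)

dq_C1/dt = F_Sf1 + F_Sf2 - p_I1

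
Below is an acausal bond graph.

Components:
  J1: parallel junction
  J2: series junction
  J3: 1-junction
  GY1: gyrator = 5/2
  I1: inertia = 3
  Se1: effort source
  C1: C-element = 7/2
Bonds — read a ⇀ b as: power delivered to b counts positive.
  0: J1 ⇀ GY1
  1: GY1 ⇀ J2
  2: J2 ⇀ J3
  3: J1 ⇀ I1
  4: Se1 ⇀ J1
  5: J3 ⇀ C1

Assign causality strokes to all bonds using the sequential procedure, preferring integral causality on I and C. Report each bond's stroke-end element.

#4 →J1  (source Se1 imposes e)
#0 →GY1  (J1 effort already set via bond 4)
#3 →I1  (J1: bond 4 brought effort, rest push out)
#1 →GY1  (GY GY1: same side as bond 0)
#2 →J2  (J2: bond 1 brought flow, rest push out)
#5 →J3  (common-f at J3 fixed by 2)

#0 stroke at GY1
#1 stroke at GY1
#2 stroke at J2
#3 stroke at I1
#4 stroke at J1
#5 stroke at J3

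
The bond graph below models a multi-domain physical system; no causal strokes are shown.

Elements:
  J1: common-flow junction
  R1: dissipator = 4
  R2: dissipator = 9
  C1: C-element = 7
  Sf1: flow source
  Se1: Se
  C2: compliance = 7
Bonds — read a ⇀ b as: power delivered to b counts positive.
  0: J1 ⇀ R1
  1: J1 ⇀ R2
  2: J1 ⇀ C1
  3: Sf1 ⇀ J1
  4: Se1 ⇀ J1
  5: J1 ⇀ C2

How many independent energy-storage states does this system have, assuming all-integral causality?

bond 3 stroke at Sf1  (Sf1 (Sf) sets flow on bond)
bond 4 stroke at J1  (Se1 fixes effort; stroke away)
bond 0 stroke at J1  (common-f at J1 fixed by 3)
bond 1 stroke at J1  (J1 flow already set via bond 3)
bond 2 stroke at J1  (1-jn J1 has f-setter on 3)
bond 5 stroke at J1  (common-f at J1 fixed by 3)

2  (C1, C2 all integral)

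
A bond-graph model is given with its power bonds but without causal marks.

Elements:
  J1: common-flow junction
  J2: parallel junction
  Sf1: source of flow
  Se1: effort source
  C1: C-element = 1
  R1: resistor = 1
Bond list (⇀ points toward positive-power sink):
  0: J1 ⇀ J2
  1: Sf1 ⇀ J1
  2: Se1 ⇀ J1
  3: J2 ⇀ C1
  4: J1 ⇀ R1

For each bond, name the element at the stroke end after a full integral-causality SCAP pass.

β0 stroke at J1
β1 stroke at Sf1
β2 stroke at J1
β3 stroke at J2
β4 stroke at J1

#1 stroke→Sf1  (Sf1 fixes flow; stroke at Sf1)
#2 stroke→J1  (Se1: effort source, stroke at far end)
#0 stroke→J1  (J1 flow already set via bond 1)
#4 stroke→J1  (J1: bond 1 brought flow, rest push out)
#3 stroke→J2  (J2: last free bond brings effort in)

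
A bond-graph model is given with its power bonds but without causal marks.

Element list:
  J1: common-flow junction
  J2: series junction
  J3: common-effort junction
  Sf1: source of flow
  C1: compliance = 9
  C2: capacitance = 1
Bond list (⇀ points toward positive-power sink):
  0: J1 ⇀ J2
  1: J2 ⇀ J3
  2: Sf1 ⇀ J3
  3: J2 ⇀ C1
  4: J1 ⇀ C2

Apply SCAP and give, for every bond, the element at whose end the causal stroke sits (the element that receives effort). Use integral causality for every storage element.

β0 stroke→J2
β1 stroke→J3
β2 stroke→Sf1
β3 stroke→J2
β4 stroke→J1

b2 stroke at Sf1  (Sf1 (Sf) sets flow on bond)
b1 stroke at J3  (closing 0-jn rule on J3)
b0 stroke at J2  (common-f at J2 fixed by 1)
b3 stroke at J2  (J2: bond 1 brought flow, rest push out)
b4 stroke at J1  (J1 flow already set via bond 0)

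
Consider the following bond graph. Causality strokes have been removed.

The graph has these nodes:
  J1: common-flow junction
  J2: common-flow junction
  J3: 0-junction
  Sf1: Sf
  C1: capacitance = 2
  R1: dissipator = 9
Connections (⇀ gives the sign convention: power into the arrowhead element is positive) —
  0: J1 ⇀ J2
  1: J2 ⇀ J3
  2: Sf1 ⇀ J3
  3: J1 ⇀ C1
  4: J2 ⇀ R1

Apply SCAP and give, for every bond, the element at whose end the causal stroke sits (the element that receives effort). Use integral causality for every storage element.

#0 stroke at J2
#1 stroke at J3
#2 stroke at Sf1
#3 stroke at J1
#4 stroke at J2

b2 stroke→Sf1  (Sf1 (Sf) sets flow on bond)
b1 stroke→J3  (only one effort-in slot at J3)
b0 stroke→J2  (1-jn J2 has f-setter on 1)
b4 stroke→J2  (J2 flow already set via bond 1)
b3 stroke→J1  (1-jn J1 has f-setter on 0)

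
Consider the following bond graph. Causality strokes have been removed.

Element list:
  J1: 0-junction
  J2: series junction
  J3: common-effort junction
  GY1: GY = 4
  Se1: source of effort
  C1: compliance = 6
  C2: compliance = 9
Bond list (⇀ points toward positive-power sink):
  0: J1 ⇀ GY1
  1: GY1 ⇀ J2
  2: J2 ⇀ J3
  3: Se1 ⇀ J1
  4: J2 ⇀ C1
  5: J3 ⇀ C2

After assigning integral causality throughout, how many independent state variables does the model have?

2  (C1, C2 all integral)

#3 stroke at J1  (Se1 fixes effort; stroke away)
#0 stroke at GY1  (0-jn J1 has e-setter on 3)
#1 stroke at GY1  (GY1: gyrator matches bond 0)
#2 stroke at J2  (common-f at J2 fixed by 1)
#4 stroke at J2  (J2: bond 1 brought flow, rest push out)
#5 stroke at J3  (closing 0-jn rule on J3)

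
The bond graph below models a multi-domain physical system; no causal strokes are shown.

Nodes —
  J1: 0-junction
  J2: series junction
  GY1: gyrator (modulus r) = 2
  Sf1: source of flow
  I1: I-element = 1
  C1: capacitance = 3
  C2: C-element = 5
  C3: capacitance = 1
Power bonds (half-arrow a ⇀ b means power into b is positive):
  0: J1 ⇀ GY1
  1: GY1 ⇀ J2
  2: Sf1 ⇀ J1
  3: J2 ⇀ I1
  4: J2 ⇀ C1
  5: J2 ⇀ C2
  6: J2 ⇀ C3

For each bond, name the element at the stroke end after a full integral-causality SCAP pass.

#0 |J1
#1 |J2
#2 |Sf1
#3 |I1
#4 |J2
#5 |J2
#6 |J2

#2 →Sf1  (source Sf1 imposes f)
#0 →J1  (J1: last free bond brings effort in)
#1 →J2  (GY1 both-in/both-out from 0)
#3 →I1  (I1 outputs flow p/I1)
#4 →J2  (common-f at J2 fixed by 3)
#5 →J2  (J2: bond 3 brought flow, rest push out)
#6 →J2  (J2 flow already set via bond 3)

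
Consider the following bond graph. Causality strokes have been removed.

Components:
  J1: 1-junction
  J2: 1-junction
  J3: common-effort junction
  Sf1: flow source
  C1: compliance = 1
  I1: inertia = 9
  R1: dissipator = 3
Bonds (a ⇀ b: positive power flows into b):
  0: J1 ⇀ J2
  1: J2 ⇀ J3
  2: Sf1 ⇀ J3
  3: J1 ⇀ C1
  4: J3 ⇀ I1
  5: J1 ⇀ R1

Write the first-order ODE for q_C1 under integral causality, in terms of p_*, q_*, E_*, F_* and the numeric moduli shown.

bond 2 stroke at Sf1  (Sf1 fixes flow; stroke at Sf1)
bond 3 stroke at J1  (C1: C, integral causality)
bond 4 stroke at I1  (I1 outputs flow p/I1)
bond 1 stroke at J3  (closing 0-jn rule on J3)
bond 0 stroke at J2  (1-jn J2 has f-setter on 1)
bond 5 stroke at J1  (J1 flow already set via bond 0)

dq_C1/dt = -F_Sf1 + p_I1/9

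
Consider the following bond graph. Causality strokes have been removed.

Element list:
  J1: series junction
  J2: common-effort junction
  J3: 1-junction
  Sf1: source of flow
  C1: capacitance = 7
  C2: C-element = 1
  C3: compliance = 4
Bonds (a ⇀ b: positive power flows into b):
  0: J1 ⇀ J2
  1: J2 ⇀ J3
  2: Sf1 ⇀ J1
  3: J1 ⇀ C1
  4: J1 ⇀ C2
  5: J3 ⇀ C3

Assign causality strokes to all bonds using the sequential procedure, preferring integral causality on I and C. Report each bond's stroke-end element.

bond 0 →J1
bond 1 →J2
bond 2 →Sf1
bond 3 →J1
bond 4 →J1
bond 5 →J3

b2 stroke at Sf1  (Sf1 (Sf) sets flow on bond)
b0 stroke at J1  (J1 flow already set via bond 2)
b3 stroke at J1  (J1: bond 2 brought flow, rest push out)
b4 stroke at J1  (1-jn J1 has f-setter on 2)
b1 stroke at J2  (only one effort-in slot at J2)
b5 stroke at J3  (1-jn J3 has f-setter on 1)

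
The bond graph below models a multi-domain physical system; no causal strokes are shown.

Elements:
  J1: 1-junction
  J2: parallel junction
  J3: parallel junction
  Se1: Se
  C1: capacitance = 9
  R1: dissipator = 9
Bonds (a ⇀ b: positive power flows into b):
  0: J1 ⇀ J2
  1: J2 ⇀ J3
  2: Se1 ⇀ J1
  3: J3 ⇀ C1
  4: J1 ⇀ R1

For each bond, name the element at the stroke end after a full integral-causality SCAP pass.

#2 stroke→J1  (Se1: effort source, stroke at far end)
#3 stroke→J3  (C1 integral (e out))
#1 stroke→J2  (0-jn J3 has e-setter on 3)
#0 stroke→J1  (J2: bond 1 brought effort, rest push out)
#4 stroke→R1  (J1: last free bond brings flow in)

β0 stroke at J1
β1 stroke at J2
β2 stroke at J1
β3 stroke at J3
β4 stroke at R1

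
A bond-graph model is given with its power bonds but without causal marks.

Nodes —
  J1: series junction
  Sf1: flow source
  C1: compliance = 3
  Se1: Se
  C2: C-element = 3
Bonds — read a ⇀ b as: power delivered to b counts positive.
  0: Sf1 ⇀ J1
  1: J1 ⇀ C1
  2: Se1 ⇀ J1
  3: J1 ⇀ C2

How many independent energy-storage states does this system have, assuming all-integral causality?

2  (C1, C2 all integral)

bond 0 |Sf1  (Sf1: flow source, stroke at near end)
bond 2 |J1  (source Se1 imposes e)
bond 1 |J1  (J1: bond 0 brought flow, rest push out)
bond 3 |J1  (common-f at J1 fixed by 0)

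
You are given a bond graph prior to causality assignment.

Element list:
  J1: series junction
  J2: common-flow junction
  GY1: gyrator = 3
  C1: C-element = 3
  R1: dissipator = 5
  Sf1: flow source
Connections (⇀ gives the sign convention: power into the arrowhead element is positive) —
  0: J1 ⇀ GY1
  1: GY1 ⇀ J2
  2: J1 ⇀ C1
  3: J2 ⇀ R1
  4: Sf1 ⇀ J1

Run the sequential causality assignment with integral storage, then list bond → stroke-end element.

b0 stroke at J1
b1 stroke at J2
b2 stroke at J1
b3 stroke at R1
b4 stroke at Sf1

bond 4 stroke at Sf1  (Sf1 fixes flow; stroke at Sf1)
bond 0 stroke at J1  (J1: bond 4 brought flow, rest push out)
bond 2 stroke at J1  (J1: bond 4 brought flow, rest push out)
bond 1 stroke at J2  (through GY1, causality inverts; strokes same side of GY1)
bond 3 stroke at R1  (only one flow-in slot at J2)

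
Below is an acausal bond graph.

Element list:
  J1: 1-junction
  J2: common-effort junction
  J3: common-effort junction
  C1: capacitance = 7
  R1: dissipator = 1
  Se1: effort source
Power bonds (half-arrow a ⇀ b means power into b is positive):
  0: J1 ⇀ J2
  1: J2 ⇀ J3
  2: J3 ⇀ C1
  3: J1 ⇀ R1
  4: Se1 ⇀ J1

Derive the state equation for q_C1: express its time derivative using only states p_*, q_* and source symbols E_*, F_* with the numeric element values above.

dq_C1/dt = E_Se1 - q_C1/7

#4 |J1  (Se1 (Se) sets effort on bond)
#2 |J3  (prefer integral on C1)
#1 |J2  (common-e at J3 fixed by 2)
#0 |J1  (J2: bond 1 brought effort, rest push out)
#3 |R1  (J1: last free bond brings flow in)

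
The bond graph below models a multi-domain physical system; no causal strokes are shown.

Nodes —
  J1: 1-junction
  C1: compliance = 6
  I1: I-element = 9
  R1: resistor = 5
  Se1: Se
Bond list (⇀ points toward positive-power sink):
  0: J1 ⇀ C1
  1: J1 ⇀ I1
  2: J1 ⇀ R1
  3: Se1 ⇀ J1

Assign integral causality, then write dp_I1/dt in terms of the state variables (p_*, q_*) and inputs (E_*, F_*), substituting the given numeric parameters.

dp_I1/dt = E_Se1 - 5*p_I1/9 - q_C1/6

bond 3 stroke→J1  (Se1: effort source, stroke at far end)
bond 0 stroke→J1  (C1 outputs effort q/C1)
bond 1 stroke→I1  (I1 integral (f out))
bond 2 stroke→J1  (1-jn J1 has f-setter on 1)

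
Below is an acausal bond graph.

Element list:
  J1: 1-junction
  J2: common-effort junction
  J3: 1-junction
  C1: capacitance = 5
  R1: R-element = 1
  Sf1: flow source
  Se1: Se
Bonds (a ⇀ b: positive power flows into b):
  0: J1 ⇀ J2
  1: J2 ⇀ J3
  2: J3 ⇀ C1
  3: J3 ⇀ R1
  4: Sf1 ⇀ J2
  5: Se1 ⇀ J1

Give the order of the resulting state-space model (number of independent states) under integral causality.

1  (C1 all integral)

b4 →Sf1  (Sf1 (Sf) sets flow on bond)
b5 →J1  (source Se1 imposes e)
b0 →J2  (only one flow-in slot at J1)
b1 →J3  (J2: bond 0 brought effort, rest push out)
b2 →J3  (C1 outputs effort q/C1)
b3 →R1  (J3: last free bond brings flow in)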